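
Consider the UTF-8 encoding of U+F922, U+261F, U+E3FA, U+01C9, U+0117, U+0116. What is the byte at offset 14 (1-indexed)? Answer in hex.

0xC4

1-indexed offset 14 is 0-indexed offset 13.
U+F922 → 3-byte form EF A4 A2 at offsets 0–2.
U+261F → 3-byte form E2 98 9F at offsets 3–5.
U+E3FA → 3-byte form EE 8F BA at offsets 6–8.
U+01C9 → 2-byte form C7 89 at offsets 9–10.
U+0117 → 2-byte form C4 97 at offsets 11–12.
U+0116 → 2-byte form C4 96 at offsets 13–14.
Offset 13 falls in char 6's range; it's byte 1 of C4 96 = 0xC4.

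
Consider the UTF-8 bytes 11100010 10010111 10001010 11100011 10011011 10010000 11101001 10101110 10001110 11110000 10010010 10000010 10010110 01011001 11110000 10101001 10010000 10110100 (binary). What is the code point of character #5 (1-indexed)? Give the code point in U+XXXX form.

Offset 0: leading byte 0xE2 = 11100010 → 3-byte char #1 = E2 97 8A.
Offset 3: leading byte 0xE3 = 11100011 → 3-byte char #2 = E3 9B 90.
Offset 6: leading byte 0xE9 = 11101001 → 3-byte char #3 = E9 AE 8E.
Offset 9: leading byte 0xF0 = 11110000 → 4-byte char #4 = F0 92 82 96.
Offset 13: leading byte 0x59 = 01011001 → 1-byte char #5 = 59.
Leading byte 0x59 = 01011001 matches 0xxxxxxx → 1-byte sequence.
Byte 1: 0x59 = 01011001, payload 1011001 (7 bits).
Concatenate: 1011001 = 0x59 (7 bits → U+0059).

U+0059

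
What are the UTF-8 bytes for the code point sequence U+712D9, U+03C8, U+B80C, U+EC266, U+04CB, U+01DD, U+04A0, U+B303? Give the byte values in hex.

F1 B1 8B 99 CF 88 EB A0 8C F3 AC 89 A6 D3 8B C7 9D D2 A0 EB 8C 83

U+712D9: 4-byte form → F1 B1 8B 99.
U+03C8: 2-byte form → CF 88.
U+B80C: 3-byte form → EB A0 8C.
U+EC266: 4-byte form → F3 AC 89 A6.
U+04CB: 2-byte form → D3 8B.
U+01DD: 2-byte form → C7 9D.
U+04A0: 2-byte form → D2 A0.
U+B303: 3-byte form → EB 8C 83.
Concatenated (22 bytes): F1 B1 8B 99 CF 88 EB A0 8C F3 AC 89 A6 D3 8B C7 9D D2 A0 EB 8C 83.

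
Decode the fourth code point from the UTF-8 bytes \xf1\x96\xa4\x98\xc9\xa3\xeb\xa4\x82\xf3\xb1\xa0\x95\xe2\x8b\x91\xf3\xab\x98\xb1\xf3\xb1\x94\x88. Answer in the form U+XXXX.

U+F1815

Offset 0: leading byte 0xF1 = 11110001 → 4-byte char #1 = F1 96 A4 98.
Offset 4: leading byte 0xC9 = 11001001 → 2-byte char #2 = C9 A3.
Offset 6: leading byte 0xEB = 11101011 → 3-byte char #3 = EB A4 82.
Offset 9: leading byte 0xF3 = 11110011 → 4-byte char #4 = F3 B1 A0 95.
Leading byte 0xF3 = 11110011 matches 11110xxx → 4-byte sequence.
Byte 1: 0xF3 = 11110011, payload 011 (3 bits).
Byte 2: 0xB1 = 10110001 (10xxxxxx ✓), payload 110001.
Byte 3: 0xA0 = 10100000 (10xxxxxx ✓), payload 100000.
Byte 4: 0x95 = 10010101 (10xxxxxx ✓), payload 010101.
Concatenate: 011110001100000010101 = 0xF1815 (21 bits → U+F1815).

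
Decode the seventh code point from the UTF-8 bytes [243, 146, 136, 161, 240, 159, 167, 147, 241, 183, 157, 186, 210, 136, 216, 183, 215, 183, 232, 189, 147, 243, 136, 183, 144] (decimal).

U+8F53

Offset 0: leading byte 0xF3 = 11110011 → 4-byte char #1 = F3 92 88 A1.
Offset 4: leading byte 0xF0 = 11110000 → 4-byte char #2 = F0 9F A7 93.
Offset 8: leading byte 0xF1 = 11110001 → 4-byte char #3 = F1 B7 9D BA.
Offset 12: leading byte 0xD2 = 11010010 → 2-byte char #4 = D2 88.
Offset 14: leading byte 0xD8 = 11011000 → 2-byte char #5 = D8 B7.
Offset 16: leading byte 0xD7 = 11010111 → 2-byte char #6 = D7 B7.
Offset 18: leading byte 0xE8 = 11101000 → 3-byte char #7 = E8 BD 93.
Leading byte 0xE8 = 11101000 matches 1110xxxx → 3-byte sequence.
Byte 1: 0xE8 = 11101000, payload 1000 (4 bits).
Byte 2: 0xBD = 10111101 (10xxxxxx ✓), payload 111101.
Byte 3: 0x93 = 10010011 (10xxxxxx ✓), payload 010011.
Concatenate: 1000111101010011 = 0x8F53 (16 bits → U+8F53).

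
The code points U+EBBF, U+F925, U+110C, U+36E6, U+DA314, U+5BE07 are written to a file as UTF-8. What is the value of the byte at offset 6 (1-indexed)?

1-indexed offset 6 is 0-indexed offset 5.
U+EBBF → 3-byte form EE AE BF at offsets 0–2.
U+F925 → 3-byte form EF A4 A5 at offsets 3–5.
Offset 5 falls in char 2's range; it's byte 3 of EF A4 A5 = 0xA5.

0xA5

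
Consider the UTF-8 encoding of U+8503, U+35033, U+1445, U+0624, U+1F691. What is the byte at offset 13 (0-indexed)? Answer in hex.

0x9F

U+8503 → 3-byte form E8 94 83 at offsets 0–2.
U+35033 → 4-byte form F0 B5 80 B3 at offsets 3–6.
U+1445 → 3-byte form E1 91 85 at offsets 7–9.
U+0624 → 2-byte form D8 A4 at offsets 10–11.
U+1F691 → 4-byte form F0 9F 9A 91 at offsets 12–15.
Offset 13 falls in char 5's range; it's byte 2 of F0 9F 9A 91 = 0x9F.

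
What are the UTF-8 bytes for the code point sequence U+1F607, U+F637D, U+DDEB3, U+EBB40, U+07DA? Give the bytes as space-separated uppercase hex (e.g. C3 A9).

F0 9F 98 87 F3 B6 8D BD F3 9D BA B3 F3 AB AD 80 DF 9A

U+1F607: 4-byte form → F0 9F 98 87.
U+F637D: 4-byte form → F3 B6 8D BD.
U+DDEB3: 4-byte form → F3 9D BA B3.
U+EBB40: 4-byte form → F3 AB AD 80.
U+07DA: 2-byte form → DF 9A.
Concatenated (18 bytes): F0 9F 98 87 F3 B6 8D BD F3 9D BA B3 F3 AB AD 80 DF 9A.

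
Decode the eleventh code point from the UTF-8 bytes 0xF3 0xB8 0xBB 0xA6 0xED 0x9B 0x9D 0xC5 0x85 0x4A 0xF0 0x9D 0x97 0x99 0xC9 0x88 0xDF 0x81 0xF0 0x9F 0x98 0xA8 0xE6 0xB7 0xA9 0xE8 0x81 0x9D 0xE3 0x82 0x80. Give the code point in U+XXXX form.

U+3080

Offset 0: leading byte 0xF3 = 11110011 → 4-byte char #1 = F3 B8 BB A6.
Offset 4: leading byte 0xED = 11101101 → 3-byte char #2 = ED 9B 9D.
Offset 7: leading byte 0xC5 = 11000101 → 2-byte char #3 = C5 85.
Offset 9: leading byte 0x4A = 01001010 → 1-byte char #4 = 4A.
Offset 10: leading byte 0xF0 = 11110000 → 4-byte char #5 = F0 9D 97 99.
Offset 14: leading byte 0xC9 = 11001001 → 2-byte char #6 = C9 88.
Offset 16: leading byte 0xDF = 11011111 → 2-byte char #7 = DF 81.
Offset 18: leading byte 0xF0 = 11110000 → 4-byte char #8 = F0 9F 98 A8.
Offset 22: leading byte 0xE6 = 11100110 → 3-byte char #9 = E6 B7 A9.
Offset 25: leading byte 0xE8 = 11101000 → 3-byte char #10 = E8 81 9D.
Offset 28: leading byte 0xE3 = 11100011 → 3-byte char #11 = E3 82 80.
Leading byte 0xE3 = 11100011 matches 1110xxxx → 3-byte sequence.
Byte 1: 0xE3 = 11100011, payload 0011 (4 bits).
Byte 2: 0x82 = 10000010 (10xxxxxx ✓), payload 000010.
Byte 3: 0x80 = 10000000 (10xxxxxx ✓), payload 000000.
Concatenate: 0011000010000000 = 0x3080 (16 bits → U+3080).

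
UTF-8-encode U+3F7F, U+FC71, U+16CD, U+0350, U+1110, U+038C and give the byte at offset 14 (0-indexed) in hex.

U+3F7F → 3-byte form E3 BD BF at offsets 0–2.
U+FC71 → 3-byte form EF B1 B1 at offsets 3–5.
U+16CD → 3-byte form E1 9B 8D at offsets 6–8.
U+0350 → 2-byte form CD 90 at offsets 9–10.
U+1110 → 3-byte form E1 84 90 at offsets 11–13.
U+038C → 2-byte form CE 8C at offsets 14–15.
Offset 14 falls in char 6's range; it's byte 1 of CE 8C = 0xCE.

0xCE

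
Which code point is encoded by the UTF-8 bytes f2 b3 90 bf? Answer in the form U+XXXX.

Leading byte 0xF2 = 11110010 matches 11110xxx → 4-byte sequence.
Byte 1: 0xF2 = 11110010, payload 010 (3 bits).
Byte 2: 0xB3 = 10110011 (10xxxxxx ✓), payload 110011.
Byte 3: 0x90 = 10010000 (10xxxxxx ✓), payload 010000.
Byte 4: 0xBF = 10111111 (10xxxxxx ✓), payload 111111.
Concatenate: 010110011010000111111 = 0xB343F (21 bits → U+B343F).

U+B343F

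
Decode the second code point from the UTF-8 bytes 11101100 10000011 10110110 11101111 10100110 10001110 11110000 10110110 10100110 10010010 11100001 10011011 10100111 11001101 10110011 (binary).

Offset 0: leading byte 0xEC = 11101100 → 3-byte char #1 = EC 83 B6.
Offset 3: leading byte 0xEF = 11101111 → 3-byte char #2 = EF A6 8E.
Leading byte 0xEF = 11101111 matches 1110xxxx → 3-byte sequence.
Byte 1: 0xEF = 11101111, payload 1111 (4 bits).
Byte 2: 0xA6 = 10100110 (10xxxxxx ✓), payload 100110.
Byte 3: 0x8E = 10001110 (10xxxxxx ✓), payload 001110.
Concatenate: 1111100110001110 = 0xF98E (16 bits → U+F98E).

U+F98E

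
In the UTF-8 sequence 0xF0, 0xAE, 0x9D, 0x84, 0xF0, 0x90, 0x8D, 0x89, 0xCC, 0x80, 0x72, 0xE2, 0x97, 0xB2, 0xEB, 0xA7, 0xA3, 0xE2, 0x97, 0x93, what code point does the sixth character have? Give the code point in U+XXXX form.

U+B9E3

Offset 0: leading byte 0xF0 = 11110000 → 4-byte char #1 = F0 AE 9D 84.
Offset 4: leading byte 0xF0 = 11110000 → 4-byte char #2 = F0 90 8D 89.
Offset 8: leading byte 0xCC = 11001100 → 2-byte char #3 = CC 80.
Offset 10: leading byte 0x72 = 01110010 → 1-byte char #4 = 72.
Offset 11: leading byte 0xE2 = 11100010 → 3-byte char #5 = E2 97 B2.
Offset 14: leading byte 0xEB = 11101011 → 3-byte char #6 = EB A7 A3.
Leading byte 0xEB = 11101011 matches 1110xxxx → 3-byte sequence.
Byte 1: 0xEB = 11101011, payload 1011 (4 bits).
Byte 2: 0xA7 = 10100111 (10xxxxxx ✓), payload 100111.
Byte 3: 0xA3 = 10100011 (10xxxxxx ✓), payload 100011.
Concatenate: 1011100111100011 = 0xB9E3 (16 bits → U+B9E3).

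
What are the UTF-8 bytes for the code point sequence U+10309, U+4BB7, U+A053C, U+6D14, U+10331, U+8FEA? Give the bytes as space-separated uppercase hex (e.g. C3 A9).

F0 90 8C 89 E4 AE B7 F2 A0 94 BC E6 B4 94 F0 90 8C B1 E8 BF AA

U+10309: 4-byte form → F0 90 8C 89.
U+4BB7: 3-byte form → E4 AE B7.
U+A053C: 4-byte form → F2 A0 94 BC.
U+6D14: 3-byte form → E6 B4 94.
U+10331: 4-byte form → F0 90 8C B1.
U+8FEA: 3-byte form → E8 BF AA.
Concatenated (21 bytes): F0 90 8C 89 E4 AE B7 F2 A0 94 BC E6 B4 94 F0 90 8C B1 E8 BF AA.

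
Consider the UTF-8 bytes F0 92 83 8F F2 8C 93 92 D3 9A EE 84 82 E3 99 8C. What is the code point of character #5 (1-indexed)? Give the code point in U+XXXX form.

Offset 0: leading byte 0xF0 = 11110000 → 4-byte char #1 = F0 92 83 8F.
Offset 4: leading byte 0xF2 = 11110010 → 4-byte char #2 = F2 8C 93 92.
Offset 8: leading byte 0xD3 = 11010011 → 2-byte char #3 = D3 9A.
Offset 10: leading byte 0xEE = 11101110 → 3-byte char #4 = EE 84 82.
Offset 13: leading byte 0xE3 = 11100011 → 3-byte char #5 = E3 99 8C.
Leading byte 0xE3 = 11100011 matches 1110xxxx → 3-byte sequence.
Byte 1: 0xE3 = 11100011, payload 0011 (4 bits).
Byte 2: 0x99 = 10011001 (10xxxxxx ✓), payload 011001.
Byte 3: 0x8C = 10001100 (10xxxxxx ✓), payload 001100.
Concatenate: 0011011001001100 = 0x364C (16 bits → U+364C).

U+364C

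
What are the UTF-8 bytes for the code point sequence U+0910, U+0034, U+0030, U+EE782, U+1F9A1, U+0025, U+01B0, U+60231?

E0 A4 90 34 30 F3 AE 9E 82 F0 9F A6 A1 25 C6 B0 F1 A0 88 B1

U+0910: 3-byte form → E0 A4 90.
U+0034: 1-byte form → 34.
U+0030: 1-byte form → 30.
U+EE782: 4-byte form → F3 AE 9E 82.
U+1F9A1: 4-byte form → F0 9F A6 A1.
U+0025: 1-byte form → 25.
U+01B0: 2-byte form → C6 B0.
U+60231: 4-byte form → F1 A0 88 B1.
Concatenated (20 bytes): E0 A4 90 34 30 F3 AE 9E 82 F0 9F A6 A1 25 C6 B0 F1 A0 88 B1.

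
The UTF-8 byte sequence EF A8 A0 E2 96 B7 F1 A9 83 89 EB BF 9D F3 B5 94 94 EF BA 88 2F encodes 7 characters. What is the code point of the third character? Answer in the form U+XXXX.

U+690C9

Offset 0: leading byte 0xEF = 11101111 → 3-byte char #1 = EF A8 A0.
Offset 3: leading byte 0xE2 = 11100010 → 3-byte char #2 = E2 96 B7.
Offset 6: leading byte 0xF1 = 11110001 → 4-byte char #3 = F1 A9 83 89.
Leading byte 0xF1 = 11110001 matches 11110xxx → 4-byte sequence.
Byte 1: 0xF1 = 11110001, payload 001 (3 bits).
Byte 2: 0xA9 = 10101001 (10xxxxxx ✓), payload 101001.
Byte 3: 0x83 = 10000011 (10xxxxxx ✓), payload 000011.
Byte 4: 0x89 = 10001001 (10xxxxxx ✓), payload 001001.
Concatenate: 001101001000011001001 = 0x690C9 (21 bits → U+690C9).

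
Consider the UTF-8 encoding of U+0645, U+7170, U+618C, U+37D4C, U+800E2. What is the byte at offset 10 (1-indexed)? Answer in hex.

0xB7

1-indexed offset 10 is 0-indexed offset 9.
U+0645 → 2-byte form D9 85 at offsets 0–1.
U+7170 → 3-byte form E7 85 B0 at offsets 2–4.
U+618C → 3-byte form E6 86 8C at offsets 5–7.
U+37D4C → 4-byte form F0 B7 B5 8C at offsets 8–11.
Offset 9 falls in char 4's range; it's byte 2 of F0 B7 B5 8C = 0xB7.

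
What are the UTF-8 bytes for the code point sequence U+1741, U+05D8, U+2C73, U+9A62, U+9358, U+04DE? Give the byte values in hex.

U+1741: 3-byte form → E1 9D 81.
U+05D8: 2-byte form → D7 98.
U+2C73: 3-byte form → E2 B1 B3.
U+9A62: 3-byte form → E9 A9 A2.
U+9358: 3-byte form → E9 8D 98.
U+04DE: 2-byte form → D3 9E.
Concatenated (16 bytes): E1 9D 81 D7 98 E2 B1 B3 E9 A9 A2 E9 8D 98 D3 9E.

E1 9D 81 D7 98 E2 B1 B3 E9 A9 A2 E9 8D 98 D3 9E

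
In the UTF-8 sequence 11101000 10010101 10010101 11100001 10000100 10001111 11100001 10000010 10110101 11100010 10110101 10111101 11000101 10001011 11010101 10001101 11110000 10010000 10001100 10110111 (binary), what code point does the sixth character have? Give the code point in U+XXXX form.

U+054D

Offset 0: leading byte 0xE8 = 11101000 → 3-byte char #1 = E8 95 95.
Offset 3: leading byte 0xE1 = 11100001 → 3-byte char #2 = E1 84 8F.
Offset 6: leading byte 0xE1 = 11100001 → 3-byte char #3 = E1 82 B5.
Offset 9: leading byte 0xE2 = 11100010 → 3-byte char #4 = E2 B5 BD.
Offset 12: leading byte 0xC5 = 11000101 → 2-byte char #5 = C5 8B.
Offset 14: leading byte 0xD5 = 11010101 → 2-byte char #6 = D5 8D.
Leading byte 0xD5 = 11010101 matches 110xxxxx → 2-byte sequence.
Byte 1: 0xD5 = 11010101, payload 10101 (5 bits).
Byte 2: 0x8D = 10001101 (10xxxxxx ✓), payload 001101.
Concatenate: 10101001101 = 0x54D (11 bits → U+054D).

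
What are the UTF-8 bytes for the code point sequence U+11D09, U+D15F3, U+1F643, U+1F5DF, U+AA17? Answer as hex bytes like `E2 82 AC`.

U+11D09: 4-byte form → F0 91 B4 89.
U+D15F3: 4-byte form → F3 91 97 B3.
U+1F643: 4-byte form → F0 9F 99 83.
U+1F5DF: 4-byte form → F0 9F 97 9F.
U+AA17: 3-byte form → EA A8 97.
Concatenated (19 bytes): F0 91 B4 89 F3 91 97 B3 F0 9F 99 83 F0 9F 97 9F EA A8 97.

F0 91 B4 89 F3 91 97 B3 F0 9F 99 83 F0 9F 97 9F EA A8 97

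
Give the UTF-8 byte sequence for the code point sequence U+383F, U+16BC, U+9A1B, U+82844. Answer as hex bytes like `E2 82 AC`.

E3 A0 BF E1 9A BC E9 A8 9B F2 82 A1 84

U+383F: 3-byte form → E3 A0 BF.
U+16BC: 3-byte form → E1 9A BC.
U+9A1B: 3-byte form → E9 A8 9B.
U+82844: 4-byte form → F2 82 A1 84.
Concatenated (13 bytes): E3 A0 BF E1 9A BC E9 A8 9B F2 82 A1 84.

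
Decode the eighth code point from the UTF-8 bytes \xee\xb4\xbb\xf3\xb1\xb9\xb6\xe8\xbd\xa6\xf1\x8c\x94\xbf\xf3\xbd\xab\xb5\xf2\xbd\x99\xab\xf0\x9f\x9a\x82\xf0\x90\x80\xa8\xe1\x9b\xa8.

Offset 0: leading byte 0xEE = 11101110 → 3-byte char #1 = EE B4 BB.
Offset 3: leading byte 0xF3 = 11110011 → 4-byte char #2 = F3 B1 B9 B6.
Offset 7: leading byte 0xE8 = 11101000 → 3-byte char #3 = E8 BD A6.
Offset 10: leading byte 0xF1 = 11110001 → 4-byte char #4 = F1 8C 94 BF.
Offset 14: leading byte 0xF3 = 11110011 → 4-byte char #5 = F3 BD AB B5.
Offset 18: leading byte 0xF2 = 11110010 → 4-byte char #6 = F2 BD 99 AB.
Offset 22: leading byte 0xF0 = 11110000 → 4-byte char #7 = F0 9F 9A 82.
Offset 26: leading byte 0xF0 = 11110000 → 4-byte char #8 = F0 90 80 A8.
Leading byte 0xF0 = 11110000 matches 11110xxx → 4-byte sequence.
Byte 1: 0xF0 = 11110000, payload 000 (3 bits).
Byte 2: 0x90 = 10010000 (10xxxxxx ✓), payload 010000.
Byte 3: 0x80 = 10000000 (10xxxxxx ✓), payload 000000.
Byte 4: 0xA8 = 10101000 (10xxxxxx ✓), payload 101000.
Concatenate: 000010000000000101000 = 0x10028 (21 bits → U+10028).

U+10028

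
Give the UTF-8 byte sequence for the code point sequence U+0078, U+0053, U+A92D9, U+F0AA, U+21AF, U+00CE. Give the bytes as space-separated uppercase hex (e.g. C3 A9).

78 53 F2 A9 8B 99 EF 82 AA E2 86 AF C3 8E

U+0078: 1-byte form → 78.
U+0053: 1-byte form → 53.
U+A92D9: 4-byte form → F2 A9 8B 99.
U+F0AA: 3-byte form → EF 82 AA.
U+21AF: 3-byte form → E2 86 AF.
U+00CE: 2-byte form → C3 8E.
Concatenated (14 bytes): 78 53 F2 A9 8B 99 EF 82 AA E2 86 AF C3 8E.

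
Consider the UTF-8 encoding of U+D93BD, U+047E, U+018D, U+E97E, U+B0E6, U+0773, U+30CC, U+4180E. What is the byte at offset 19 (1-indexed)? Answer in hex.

1-indexed offset 19 is 0-indexed offset 18.
U+D93BD → 4-byte form F3 99 8E BD at offsets 0–3.
U+047E → 2-byte form D1 BE at offsets 4–5.
U+018D → 2-byte form C6 8D at offsets 6–7.
U+E97E → 3-byte form EE A5 BE at offsets 8–10.
U+B0E6 → 3-byte form EB 83 A6 at offsets 11–13.
U+0773 → 2-byte form DD B3 at offsets 14–15.
U+30CC → 3-byte form E3 83 8C at offsets 16–18.
Offset 18 falls in char 7's range; it's byte 3 of E3 83 8C = 0x8C.

0x8C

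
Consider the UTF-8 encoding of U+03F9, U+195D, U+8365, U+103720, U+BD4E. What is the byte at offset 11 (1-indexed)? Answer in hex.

1-indexed offset 11 is 0-indexed offset 10.
U+03F9 → 2-byte form CF B9 at offsets 0–1.
U+195D → 3-byte form E1 A5 9D at offsets 2–4.
U+8365 → 3-byte form E8 8D A5 at offsets 5–7.
U+103720 → 4-byte form F4 83 9C A0 at offsets 8–11.
Offset 10 falls in char 4's range; it's byte 3 of F4 83 9C A0 = 0x9C.

0x9C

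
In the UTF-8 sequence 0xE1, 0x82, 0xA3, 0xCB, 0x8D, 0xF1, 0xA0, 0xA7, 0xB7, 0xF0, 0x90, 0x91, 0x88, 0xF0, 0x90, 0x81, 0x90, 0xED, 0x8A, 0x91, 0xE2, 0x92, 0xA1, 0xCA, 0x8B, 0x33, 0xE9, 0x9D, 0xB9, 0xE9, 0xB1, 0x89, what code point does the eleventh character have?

U+9C49

Offset 0: leading byte 0xE1 = 11100001 → 3-byte char #1 = E1 82 A3.
Offset 3: leading byte 0xCB = 11001011 → 2-byte char #2 = CB 8D.
Offset 5: leading byte 0xF1 = 11110001 → 4-byte char #3 = F1 A0 A7 B7.
Offset 9: leading byte 0xF0 = 11110000 → 4-byte char #4 = F0 90 91 88.
Offset 13: leading byte 0xF0 = 11110000 → 4-byte char #5 = F0 90 81 90.
Offset 17: leading byte 0xED = 11101101 → 3-byte char #6 = ED 8A 91.
Offset 20: leading byte 0xE2 = 11100010 → 3-byte char #7 = E2 92 A1.
Offset 23: leading byte 0xCA = 11001010 → 2-byte char #8 = CA 8B.
Offset 25: leading byte 0x33 = 00110011 → 1-byte char #9 = 33.
Offset 26: leading byte 0xE9 = 11101001 → 3-byte char #10 = E9 9D B9.
Offset 29: leading byte 0xE9 = 11101001 → 3-byte char #11 = E9 B1 89.
Leading byte 0xE9 = 11101001 matches 1110xxxx → 3-byte sequence.
Byte 1: 0xE9 = 11101001, payload 1001 (4 bits).
Byte 2: 0xB1 = 10110001 (10xxxxxx ✓), payload 110001.
Byte 3: 0x89 = 10001001 (10xxxxxx ✓), payload 001001.
Concatenate: 1001110001001001 = 0x9C49 (16 bits → U+9C49).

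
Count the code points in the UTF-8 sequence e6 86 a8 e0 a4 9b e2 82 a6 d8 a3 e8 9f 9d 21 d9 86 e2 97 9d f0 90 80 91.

9

Byte at offset 0: 0xE6 = 11100110 → 3-byte char (#1). Advance 3.
Byte at offset 3: 0xE0 = 11100000 → 3-byte char (#2). Advance 3.
Byte at offset 6: 0xE2 = 11100010 → 3-byte char (#3). Advance 3.
Byte at offset 9: 0xD8 = 11011000 → 2-byte char (#4). Advance 2.
Byte at offset 11: 0xE8 = 11101000 → 3-byte char (#5). Advance 3.
Byte at offset 14: 0x21 = 00100001 → 1-byte char (#6). Advance 1.
Byte at offset 15: 0xD9 = 11011001 → 2-byte char (#7). Advance 2.
Byte at offset 17: 0xE2 = 11100010 → 3-byte char (#8). Advance 3.
Byte at offset 20: 0xF0 = 11110000 → 4-byte char (#9). Advance 4.
Reached end at offset 24 after 9 code points.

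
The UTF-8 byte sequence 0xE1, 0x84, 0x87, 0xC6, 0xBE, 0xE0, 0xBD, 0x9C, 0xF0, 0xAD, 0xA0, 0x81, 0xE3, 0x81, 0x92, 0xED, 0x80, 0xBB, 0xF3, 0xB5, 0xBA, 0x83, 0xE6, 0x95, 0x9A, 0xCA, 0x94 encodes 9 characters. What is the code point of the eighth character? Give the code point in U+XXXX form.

Offset 0: leading byte 0xE1 = 11100001 → 3-byte char #1 = E1 84 87.
Offset 3: leading byte 0xC6 = 11000110 → 2-byte char #2 = C6 BE.
Offset 5: leading byte 0xE0 = 11100000 → 3-byte char #3 = E0 BD 9C.
Offset 8: leading byte 0xF0 = 11110000 → 4-byte char #4 = F0 AD A0 81.
Offset 12: leading byte 0xE3 = 11100011 → 3-byte char #5 = E3 81 92.
Offset 15: leading byte 0xED = 11101101 → 3-byte char #6 = ED 80 BB.
Offset 18: leading byte 0xF3 = 11110011 → 4-byte char #7 = F3 B5 BA 83.
Offset 22: leading byte 0xE6 = 11100110 → 3-byte char #8 = E6 95 9A.
Leading byte 0xE6 = 11100110 matches 1110xxxx → 3-byte sequence.
Byte 1: 0xE6 = 11100110, payload 0110 (4 bits).
Byte 2: 0x95 = 10010101 (10xxxxxx ✓), payload 010101.
Byte 3: 0x9A = 10011010 (10xxxxxx ✓), payload 011010.
Concatenate: 0110010101011010 = 0x655A (16 bits → U+655A).

U+655A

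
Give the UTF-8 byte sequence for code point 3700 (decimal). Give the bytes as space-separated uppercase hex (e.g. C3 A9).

E0 B9 B4

U+0E74 = 0xE74 = 3700 decimal. In range U+0800–U+FFFF → 3-byte form: 1110xxxx 10xxxxxx 10xxxxxx.
Binary (16 bits): 0000111001110100.
Split 4+6+6: 0000 | 111001 | 110100.
Byte 1: 11100000 = 0xE0.
Byte 2: 10111001 = 0xB9.
Byte 3: 10110100 = 0xB4.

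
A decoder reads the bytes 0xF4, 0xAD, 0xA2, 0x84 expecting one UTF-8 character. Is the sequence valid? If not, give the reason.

Leading byte 0xF4 = 11110100 → 4-byte form.
Payload = 0x12D884, which exceeds U+10FFFF, the maximum Unicode code point. (Leading bytes F5–FF, or F4 followed by ≥ 0x90, are invalid.)

invalid (encodes a value above U+10FFFF)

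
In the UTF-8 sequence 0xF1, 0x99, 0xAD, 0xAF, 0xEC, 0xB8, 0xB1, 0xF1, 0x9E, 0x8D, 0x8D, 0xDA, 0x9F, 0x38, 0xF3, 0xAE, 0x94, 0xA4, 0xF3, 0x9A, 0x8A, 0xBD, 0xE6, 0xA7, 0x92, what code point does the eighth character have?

U+69D2

Offset 0: leading byte 0xF1 = 11110001 → 4-byte char #1 = F1 99 AD AF.
Offset 4: leading byte 0xEC = 11101100 → 3-byte char #2 = EC B8 B1.
Offset 7: leading byte 0xF1 = 11110001 → 4-byte char #3 = F1 9E 8D 8D.
Offset 11: leading byte 0xDA = 11011010 → 2-byte char #4 = DA 9F.
Offset 13: leading byte 0x38 = 00111000 → 1-byte char #5 = 38.
Offset 14: leading byte 0xF3 = 11110011 → 4-byte char #6 = F3 AE 94 A4.
Offset 18: leading byte 0xF3 = 11110011 → 4-byte char #7 = F3 9A 8A BD.
Offset 22: leading byte 0xE6 = 11100110 → 3-byte char #8 = E6 A7 92.
Leading byte 0xE6 = 11100110 matches 1110xxxx → 3-byte sequence.
Byte 1: 0xE6 = 11100110, payload 0110 (4 bits).
Byte 2: 0xA7 = 10100111 (10xxxxxx ✓), payload 100111.
Byte 3: 0x92 = 10010010 (10xxxxxx ✓), payload 010010.
Concatenate: 0110100111010010 = 0x69D2 (16 bits → U+69D2).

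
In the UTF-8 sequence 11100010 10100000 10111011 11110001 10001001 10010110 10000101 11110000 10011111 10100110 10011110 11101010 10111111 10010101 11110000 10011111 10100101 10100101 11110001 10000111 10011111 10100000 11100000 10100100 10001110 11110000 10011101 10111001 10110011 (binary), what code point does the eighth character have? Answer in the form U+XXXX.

U+1DE73

Offset 0: leading byte 0xE2 = 11100010 → 3-byte char #1 = E2 A0 BB.
Offset 3: leading byte 0xF1 = 11110001 → 4-byte char #2 = F1 89 96 85.
Offset 7: leading byte 0xF0 = 11110000 → 4-byte char #3 = F0 9F A6 9E.
Offset 11: leading byte 0xEA = 11101010 → 3-byte char #4 = EA BF 95.
Offset 14: leading byte 0xF0 = 11110000 → 4-byte char #5 = F0 9F A5 A5.
Offset 18: leading byte 0xF1 = 11110001 → 4-byte char #6 = F1 87 9F A0.
Offset 22: leading byte 0xE0 = 11100000 → 3-byte char #7 = E0 A4 8E.
Offset 25: leading byte 0xF0 = 11110000 → 4-byte char #8 = F0 9D B9 B3.
Leading byte 0xF0 = 11110000 matches 11110xxx → 4-byte sequence.
Byte 1: 0xF0 = 11110000, payload 000 (3 bits).
Byte 2: 0x9D = 10011101 (10xxxxxx ✓), payload 011101.
Byte 3: 0xB9 = 10111001 (10xxxxxx ✓), payload 111001.
Byte 4: 0xB3 = 10110011 (10xxxxxx ✓), payload 110011.
Concatenate: 000011101111001110011 = 0x1DE73 (21 bits → U+1DE73).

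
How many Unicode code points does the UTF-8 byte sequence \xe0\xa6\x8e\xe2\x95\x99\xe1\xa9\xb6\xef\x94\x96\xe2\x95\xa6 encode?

5

Byte at offset 0: 0xE0 = 11100000 → 3-byte char (#1). Advance 3.
Byte at offset 3: 0xE2 = 11100010 → 3-byte char (#2). Advance 3.
Byte at offset 6: 0xE1 = 11100001 → 3-byte char (#3). Advance 3.
Byte at offset 9: 0xEF = 11101111 → 3-byte char (#4). Advance 3.
Byte at offset 12: 0xE2 = 11100010 → 3-byte char (#5). Advance 3.
Reached end at offset 15 after 5 code points.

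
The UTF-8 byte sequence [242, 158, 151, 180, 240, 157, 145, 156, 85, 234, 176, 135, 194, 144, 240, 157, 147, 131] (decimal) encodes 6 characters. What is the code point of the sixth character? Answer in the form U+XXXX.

U+1D4C3

Offset 0: leading byte 0xF2 = 11110010 → 4-byte char #1 = F2 9E 97 B4.
Offset 4: leading byte 0xF0 = 11110000 → 4-byte char #2 = F0 9D 91 9C.
Offset 8: leading byte 0x55 = 01010101 → 1-byte char #3 = 55.
Offset 9: leading byte 0xEA = 11101010 → 3-byte char #4 = EA B0 87.
Offset 12: leading byte 0xC2 = 11000010 → 2-byte char #5 = C2 90.
Offset 14: leading byte 0xF0 = 11110000 → 4-byte char #6 = F0 9D 93 83.
Leading byte 0xF0 = 11110000 matches 11110xxx → 4-byte sequence.
Byte 1: 0xF0 = 11110000, payload 000 (3 bits).
Byte 2: 0x9D = 10011101 (10xxxxxx ✓), payload 011101.
Byte 3: 0x93 = 10010011 (10xxxxxx ✓), payload 010011.
Byte 4: 0x83 = 10000011 (10xxxxxx ✓), payload 000011.
Concatenate: 000011101010011000011 = 0x1D4C3 (21 bits → U+1D4C3).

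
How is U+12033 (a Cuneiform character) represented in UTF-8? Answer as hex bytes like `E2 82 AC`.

U+12033 = 0x12033 = 73779 decimal. In range U+10000–U+10FFFF → 4-byte form: 11110xxx 10xxxxxx 10xxxxxx 10xxxxxx.
Binary (21 bits): 000010010000000110011.
Split 3+6+6+6: 000 | 010010 | 000000 | 110011.
Byte 1: 11110000 = 0xF0.
Byte 2: 10010010 = 0x92.
Byte 3: 10000000 = 0x80.
Byte 4: 10110011 = 0xB3.

F0 92 80 B3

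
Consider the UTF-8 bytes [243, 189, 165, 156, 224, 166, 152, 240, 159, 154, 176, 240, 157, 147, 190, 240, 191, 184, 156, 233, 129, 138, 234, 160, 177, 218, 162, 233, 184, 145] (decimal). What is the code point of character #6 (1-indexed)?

U+904A

Offset 0: leading byte 0xF3 = 11110011 → 4-byte char #1 = F3 BD A5 9C.
Offset 4: leading byte 0xE0 = 11100000 → 3-byte char #2 = E0 A6 98.
Offset 7: leading byte 0xF0 = 11110000 → 4-byte char #3 = F0 9F 9A B0.
Offset 11: leading byte 0xF0 = 11110000 → 4-byte char #4 = F0 9D 93 BE.
Offset 15: leading byte 0xF0 = 11110000 → 4-byte char #5 = F0 BF B8 9C.
Offset 19: leading byte 0xE9 = 11101001 → 3-byte char #6 = E9 81 8A.
Leading byte 0xE9 = 11101001 matches 1110xxxx → 3-byte sequence.
Byte 1: 0xE9 = 11101001, payload 1001 (4 bits).
Byte 2: 0x81 = 10000001 (10xxxxxx ✓), payload 000001.
Byte 3: 0x8A = 10001010 (10xxxxxx ✓), payload 001010.
Concatenate: 1001000001001010 = 0x904A (16 bits → U+904A).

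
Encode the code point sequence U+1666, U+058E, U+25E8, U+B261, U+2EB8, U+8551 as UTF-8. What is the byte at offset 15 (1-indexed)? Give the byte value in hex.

0xE8

1-indexed offset 15 is 0-indexed offset 14.
U+1666 → 3-byte form E1 99 A6 at offsets 0–2.
U+058E → 2-byte form D6 8E at offsets 3–4.
U+25E8 → 3-byte form E2 97 A8 at offsets 5–7.
U+B261 → 3-byte form EB 89 A1 at offsets 8–10.
U+2EB8 → 3-byte form E2 BA B8 at offsets 11–13.
U+8551 → 3-byte form E8 95 91 at offsets 14–16.
Offset 14 falls in char 6's range; it's byte 1 of E8 95 91 = 0xE8.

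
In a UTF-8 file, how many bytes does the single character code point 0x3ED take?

U+03ED = 0x3ED. UTF-8 uses 1 byte below 0x80, 2 below 0x800, 3 below 0x10000, 4 up to 0x10FFFF. 0x3ED is in U+0080–U+07FF → 2 bytes.

2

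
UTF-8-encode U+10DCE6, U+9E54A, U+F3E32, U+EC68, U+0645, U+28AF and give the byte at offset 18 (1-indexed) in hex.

1-indexed offset 18 is 0-indexed offset 17.
U+10DCE6 → 4-byte form F4 8D B3 A6 at offsets 0–3.
U+9E54A → 4-byte form F2 9E 95 8A at offsets 4–7.
U+F3E32 → 4-byte form F3 B3 B8 B2 at offsets 8–11.
U+EC68 → 3-byte form EE B1 A8 at offsets 12–14.
U+0645 → 2-byte form D9 85 at offsets 15–16.
U+28AF → 3-byte form E2 A2 AF at offsets 17–19.
Offset 17 falls in char 6's range; it's byte 1 of E2 A2 AF = 0xE2.

0xE2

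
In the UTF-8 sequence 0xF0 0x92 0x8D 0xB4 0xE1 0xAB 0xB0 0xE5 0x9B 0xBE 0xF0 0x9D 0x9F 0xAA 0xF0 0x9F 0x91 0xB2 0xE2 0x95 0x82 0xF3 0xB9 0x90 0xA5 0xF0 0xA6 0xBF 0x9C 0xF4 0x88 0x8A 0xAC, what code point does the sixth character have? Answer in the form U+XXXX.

Offset 0: leading byte 0xF0 = 11110000 → 4-byte char #1 = F0 92 8D B4.
Offset 4: leading byte 0xE1 = 11100001 → 3-byte char #2 = E1 AB B0.
Offset 7: leading byte 0xE5 = 11100101 → 3-byte char #3 = E5 9B BE.
Offset 10: leading byte 0xF0 = 11110000 → 4-byte char #4 = F0 9D 9F AA.
Offset 14: leading byte 0xF0 = 11110000 → 4-byte char #5 = F0 9F 91 B2.
Offset 18: leading byte 0xE2 = 11100010 → 3-byte char #6 = E2 95 82.
Leading byte 0xE2 = 11100010 matches 1110xxxx → 3-byte sequence.
Byte 1: 0xE2 = 11100010, payload 0010 (4 bits).
Byte 2: 0x95 = 10010101 (10xxxxxx ✓), payload 010101.
Byte 3: 0x82 = 10000010 (10xxxxxx ✓), payload 000010.
Concatenate: 0010010101000010 = 0x2542 (16 bits → U+2542).

U+2542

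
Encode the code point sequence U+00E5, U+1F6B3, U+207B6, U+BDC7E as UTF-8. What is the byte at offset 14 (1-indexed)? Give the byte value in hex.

1-indexed offset 14 is 0-indexed offset 13.
U+00E5 → 2-byte form C3 A5 at offsets 0–1.
U+1F6B3 → 4-byte form F0 9F 9A B3 at offsets 2–5.
U+207B6 → 4-byte form F0 A0 9E B6 at offsets 6–9.
U+BDC7E → 4-byte form F2 BD B1 BE at offsets 10–13.
Offset 13 falls in char 4's range; it's byte 4 of F2 BD B1 BE = 0xBE.

0xBE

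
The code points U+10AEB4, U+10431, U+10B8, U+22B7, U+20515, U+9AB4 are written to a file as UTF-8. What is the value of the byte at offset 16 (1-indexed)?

1-indexed offset 16 is 0-indexed offset 15.
U+10AEB4 → 4-byte form F4 8A BA B4 at offsets 0–3.
U+10431 → 4-byte form F0 90 90 B1 at offsets 4–7.
U+10B8 → 3-byte form E1 82 B8 at offsets 8–10.
U+22B7 → 3-byte form E2 8A B7 at offsets 11–13.
U+20515 → 4-byte form F0 A0 94 95 at offsets 14–17.
Offset 15 falls in char 5's range; it's byte 2 of F0 A0 94 95 = 0xA0.

0xA0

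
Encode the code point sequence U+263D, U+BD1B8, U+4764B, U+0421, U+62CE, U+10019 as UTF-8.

E2 98 BD F2 BD 86 B8 F1 87 99 8B D0 A1 E6 8B 8E F0 90 80 99

U+263D: 3-byte form → E2 98 BD.
U+BD1B8: 4-byte form → F2 BD 86 B8.
U+4764B: 4-byte form → F1 87 99 8B.
U+0421: 2-byte form → D0 A1.
U+62CE: 3-byte form → E6 8B 8E.
U+10019: 4-byte form → F0 90 80 99.
Concatenated (20 bytes): E2 98 BD F2 BD 86 B8 F1 87 99 8B D0 A1 E6 8B 8E F0 90 80 99.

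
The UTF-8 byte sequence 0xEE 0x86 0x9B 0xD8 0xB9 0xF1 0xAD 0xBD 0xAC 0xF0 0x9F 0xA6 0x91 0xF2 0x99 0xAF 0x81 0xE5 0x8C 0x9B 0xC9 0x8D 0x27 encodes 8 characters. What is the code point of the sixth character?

U+531B

Offset 0: leading byte 0xEE = 11101110 → 3-byte char #1 = EE 86 9B.
Offset 3: leading byte 0xD8 = 11011000 → 2-byte char #2 = D8 B9.
Offset 5: leading byte 0xF1 = 11110001 → 4-byte char #3 = F1 AD BD AC.
Offset 9: leading byte 0xF0 = 11110000 → 4-byte char #4 = F0 9F A6 91.
Offset 13: leading byte 0xF2 = 11110010 → 4-byte char #5 = F2 99 AF 81.
Offset 17: leading byte 0xE5 = 11100101 → 3-byte char #6 = E5 8C 9B.
Leading byte 0xE5 = 11100101 matches 1110xxxx → 3-byte sequence.
Byte 1: 0xE5 = 11100101, payload 0101 (4 bits).
Byte 2: 0x8C = 10001100 (10xxxxxx ✓), payload 001100.
Byte 3: 0x9B = 10011011 (10xxxxxx ✓), payload 011011.
Concatenate: 0101001100011011 = 0x531B (16 bits → U+531B).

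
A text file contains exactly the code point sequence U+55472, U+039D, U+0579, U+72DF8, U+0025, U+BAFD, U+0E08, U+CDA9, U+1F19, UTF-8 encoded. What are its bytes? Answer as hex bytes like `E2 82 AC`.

F1 95 91 B2 CE 9D D5 B9 F1 B2 B7 B8 25 EB AB BD E0 B8 88 EC B6 A9 E1 BC 99

U+55472: 4-byte form → F1 95 91 B2.
U+039D: 2-byte form → CE 9D.
U+0579: 2-byte form → D5 B9.
U+72DF8: 4-byte form → F1 B2 B7 B8.
U+0025: 1-byte form → 25.
U+BAFD: 3-byte form → EB AB BD.
U+0E08: 3-byte form → E0 B8 88.
U+CDA9: 3-byte form → EC B6 A9.
U+1F19: 3-byte form → E1 BC 99.
Concatenated (25 bytes): F1 95 91 B2 CE 9D D5 B9 F1 B2 B7 B8 25 EB AB BD E0 B8 88 EC B6 A9 E1 BC 99.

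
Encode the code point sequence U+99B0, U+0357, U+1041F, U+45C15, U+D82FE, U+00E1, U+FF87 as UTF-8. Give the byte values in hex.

U+99B0: 3-byte form → E9 A6 B0.
U+0357: 2-byte form → CD 97.
U+1041F: 4-byte form → F0 90 90 9F.
U+45C15: 4-byte form → F1 85 B0 95.
U+D82FE: 4-byte form → F3 98 8B BE.
U+00E1: 2-byte form → C3 A1.
U+FF87: 3-byte form → EF BE 87.
Concatenated (22 bytes): E9 A6 B0 CD 97 F0 90 90 9F F1 85 B0 95 F3 98 8B BE C3 A1 EF BE 87.

E9 A6 B0 CD 97 F0 90 90 9F F1 85 B0 95 F3 98 8B BE C3 A1 EF BE 87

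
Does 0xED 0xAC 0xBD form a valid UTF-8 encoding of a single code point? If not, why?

Structurally a 3-byte sequence; payload = 0xDB3D.
But 0xDB3D is in U+D800–U+DFFF, the surrogate range. Surrogates are not Unicode scalar values and are forbidden in UTF-8.

invalid (encodes a surrogate (U+D800–U+DFFF))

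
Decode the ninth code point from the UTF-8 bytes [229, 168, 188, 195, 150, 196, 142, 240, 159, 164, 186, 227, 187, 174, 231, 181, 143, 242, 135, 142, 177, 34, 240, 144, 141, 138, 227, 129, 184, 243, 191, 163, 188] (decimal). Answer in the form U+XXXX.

Offset 0: leading byte 0xE5 = 11100101 → 3-byte char #1 = E5 A8 BC.
Offset 3: leading byte 0xC3 = 11000011 → 2-byte char #2 = C3 96.
Offset 5: leading byte 0xC4 = 11000100 → 2-byte char #3 = C4 8E.
Offset 7: leading byte 0xF0 = 11110000 → 4-byte char #4 = F0 9F A4 BA.
Offset 11: leading byte 0xE3 = 11100011 → 3-byte char #5 = E3 BB AE.
Offset 14: leading byte 0xE7 = 11100111 → 3-byte char #6 = E7 B5 8F.
Offset 17: leading byte 0xF2 = 11110010 → 4-byte char #7 = F2 87 8E B1.
Offset 21: leading byte 0x22 = 00100010 → 1-byte char #8 = 22.
Offset 22: leading byte 0xF0 = 11110000 → 4-byte char #9 = F0 90 8D 8A.
Leading byte 0xF0 = 11110000 matches 11110xxx → 4-byte sequence.
Byte 1: 0xF0 = 11110000, payload 000 (3 bits).
Byte 2: 0x90 = 10010000 (10xxxxxx ✓), payload 010000.
Byte 3: 0x8D = 10001101 (10xxxxxx ✓), payload 001101.
Byte 4: 0x8A = 10001010 (10xxxxxx ✓), payload 001010.
Concatenate: 000010000001101001010 = 0x1034A (21 bits → U+1034A).

U+1034A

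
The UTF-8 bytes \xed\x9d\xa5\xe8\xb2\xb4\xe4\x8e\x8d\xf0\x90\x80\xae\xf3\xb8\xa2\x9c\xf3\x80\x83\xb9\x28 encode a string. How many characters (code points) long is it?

7

Byte at offset 0: 0xED = 11101101 → 3-byte char (#1). Advance 3.
Byte at offset 3: 0xE8 = 11101000 → 3-byte char (#2). Advance 3.
Byte at offset 6: 0xE4 = 11100100 → 3-byte char (#3). Advance 3.
Byte at offset 9: 0xF0 = 11110000 → 4-byte char (#4). Advance 4.
Byte at offset 13: 0xF3 = 11110011 → 4-byte char (#5). Advance 4.
Byte at offset 17: 0xF3 = 11110011 → 4-byte char (#6). Advance 4.
Byte at offset 21: 0x28 = 00101000 → 1-byte char (#7). Advance 1.
Reached end at offset 22 after 7 code points.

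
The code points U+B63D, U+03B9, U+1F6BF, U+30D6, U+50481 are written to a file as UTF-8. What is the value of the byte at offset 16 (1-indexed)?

1-indexed offset 16 is 0-indexed offset 15.
U+B63D → 3-byte form EB 98 BD at offsets 0–2.
U+03B9 → 2-byte form CE B9 at offsets 3–4.
U+1F6BF → 4-byte form F0 9F 9A BF at offsets 5–8.
U+30D6 → 3-byte form E3 83 96 at offsets 9–11.
U+50481 → 4-byte form F1 90 92 81 at offsets 12–15.
Offset 15 falls in char 5's range; it's byte 4 of F1 90 92 81 = 0x81.

0x81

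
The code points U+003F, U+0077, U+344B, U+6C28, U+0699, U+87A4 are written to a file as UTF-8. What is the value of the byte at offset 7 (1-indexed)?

0xB0

1-indexed offset 7 is 0-indexed offset 6.
U+003F → 1-byte form 3F at offsets 0–0.
U+0077 → 1-byte form 77 at offsets 1–1.
U+344B → 3-byte form E3 91 8B at offsets 2–4.
U+6C28 → 3-byte form E6 B0 A8 at offsets 5–7.
Offset 6 falls in char 4's range; it's byte 2 of E6 B0 A8 = 0xB0.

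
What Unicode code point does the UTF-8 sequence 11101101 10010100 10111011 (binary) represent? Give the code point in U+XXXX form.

U+D53B

Leading byte 0xED = 11101101 matches 1110xxxx → 3-byte sequence.
Byte 1: 0xED = 11101101, payload 1101 (4 bits).
Byte 2: 0x94 = 10010100 (10xxxxxx ✓), payload 010100.
Byte 3: 0xBB = 10111011 (10xxxxxx ✓), payload 111011.
Concatenate: 1101010100111011 = 0xD53B (16 bits → U+D53B).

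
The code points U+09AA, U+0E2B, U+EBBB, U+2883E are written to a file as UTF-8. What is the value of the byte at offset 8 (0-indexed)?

0xBB

U+09AA → 3-byte form E0 A6 AA at offsets 0–2.
U+0E2B → 3-byte form E0 B8 AB at offsets 3–5.
U+EBBB → 3-byte form EE AE BB at offsets 6–8.
Offset 8 falls in char 3's range; it's byte 3 of EE AE BB = 0xBB.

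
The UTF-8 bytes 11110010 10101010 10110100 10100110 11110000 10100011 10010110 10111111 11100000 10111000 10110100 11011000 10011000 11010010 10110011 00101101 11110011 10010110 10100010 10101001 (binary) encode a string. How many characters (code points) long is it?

Byte at offset 0: 0xF2 = 11110010 → 4-byte char (#1). Advance 4.
Byte at offset 4: 0xF0 = 11110000 → 4-byte char (#2). Advance 4.
Byte at offset 8: 0xE0 = 11100000 → 3-byte char (#3). Advance 3.
Byte at offset 11: 0xD8 = 11011000 → 2-byte char (#4). Advance 2.
Byte at offset 13: 0xD2 = 11010010 → 2-byte char (#5). Advance 2.
Byte at offset 15: 0x2D = 00101101 → 1-byte char (#6). Advance 1.
Byte at offset 16: 0xF3 = 11110011 → 4-byte char (#7). Advance 4.
Reached end at offset 20 after 7 code points.

7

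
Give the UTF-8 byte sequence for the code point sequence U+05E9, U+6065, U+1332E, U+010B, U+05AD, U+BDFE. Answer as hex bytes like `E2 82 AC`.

D7 A9 E6 81 A5 F0 93 8C AE C4 8B D6 AD EB B7 BE

U+05E9: 2-byte form → D7 A9.
U+6065: 3-byte form → E6 81 A5.
U+1332E: 4-byte form → F0 93 8C AE.
U+010B: 2-byte form → C4 8B.
U+05AD: 2-byte form → D6 AD.
U+BDFE: 3-byte form → EB B7 BE.
Concatenated (16 bytes): D7 A9 E6 81 A5 F0 93 8C AE C4 8B D6 AD EB B7 BE.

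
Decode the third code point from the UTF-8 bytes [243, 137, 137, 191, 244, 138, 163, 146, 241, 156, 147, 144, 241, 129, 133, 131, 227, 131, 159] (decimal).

U+5C4D0

Offset 0: leading byte 0xF3 = 11110011 → 4-byte char #1 = F3 89 89 BF.
Offset 4: leading byte 0xF4 = 11110100 → 4-byte char #2 = F4 8A A3 92.
Offset 8: leading byte 0xF1 = 11110001 → 4-byte char #3 = F1 9C 93 90.
Leading byte 0xF1 = 11110001 matches 11110xxx → 4-byte sequence.
Byte 1: 0xF1 = 11110001, payload 001 (3 bits).
Byte 2: 0x9C = 10011100 (10xxxxxx ✓), payload 011100.
Byte 3: 0x93 = 10010011 (10xxxxxx ✓), payload 010011.
Byte 4: 0x90 = 10010000 (10xxxxxx ✓), payload 010000.
Concatenate: 001011100010011010000 = 0x5C4D0 (21 bits → U+5C4D0).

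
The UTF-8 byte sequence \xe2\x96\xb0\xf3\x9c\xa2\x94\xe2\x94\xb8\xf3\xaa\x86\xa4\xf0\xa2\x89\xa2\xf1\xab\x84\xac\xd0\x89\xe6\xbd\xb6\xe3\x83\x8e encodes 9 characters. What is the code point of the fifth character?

Offset 0: leading byte 0xE2 = 11100010 → 3-byte char #1 = E2 96 B0.
Offset 3: leading byte 0xF3 = 11110011 → 4-byte char #2 = F3 9C A2 94.
Offset 7: leading byte 0xE2 = 11100010 → 3-byte char #3 = E2 94 B8.
Offset 10: leading byte 0xF3 = 11110011 → 4-byte char #4 = F3 AA 86 A4.
Offset 14: leading byte 0xF0 = 11110000 → 4-byte char #5 = F0 A2 89 A2.
Leading byte 0xF0 = 11110000 matches 11110xxx → 4-byte sequence.
Byte 1: 0xF0 = 11110000, payload 000 (3 bits).
Byte 2: 0xA2 = 10100010 (10xxxxxx ✓), payload 100010.
Byte 3: 0x89 = 10001001 (10xxxxxx ✓), payload 001001.
Byte 4: 0xA2 = 10100010 (10xxxxxx ✓), payload 100010.
Concatenate: 000100010001001100010 = 0x22262 (21 bits → U+22262).

U+22262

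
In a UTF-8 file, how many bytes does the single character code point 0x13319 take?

U+13319 = 0x13319. UTF-8 uses 1 byte below 0x80, 2 below 0x800, 3 below 0x10000, 4 up to 0x10FFFF. 0x13319 is in U+10000–U+10FFFF → 4 bytes.

4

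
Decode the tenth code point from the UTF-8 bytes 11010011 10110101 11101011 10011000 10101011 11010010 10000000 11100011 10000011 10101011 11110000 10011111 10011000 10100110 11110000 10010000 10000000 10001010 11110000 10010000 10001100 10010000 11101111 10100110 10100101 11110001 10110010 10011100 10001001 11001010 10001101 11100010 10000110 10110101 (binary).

U+028D

Offset 0: leading byte 0xD3 = 11010011 → 2-byte char #1 = D3 B5.
Offset 2: leading byte 0xEB = 11101011 → 3-byte char #2 = EB 98 AB.
Offset 5: leading byte 0xD2 = 11010010 → 2-byte char #3 = D2 80.
Offset 7: leading byte 0xE3 = 11100011 → 3-byte char #4 = E3 83 AB.
Offset 10: leading byte 0xF0 = 11110000 → 4-byte char #5 = F0 9F 98 A6.
Offset 14: leading byte 0xF0 = 11110000 → 4-byte char #6 = F0 90 80 8A.
Offset 18: leading byte 0xF0 = 11110000 → 4-byte char #7 = F0 90 8C 90.
Offset 22: leading byte 0xEF = 11101111 → 3-byte char #8 = EF A6 A5.
Offset 25: leading byte 0xF1 = 11110001 → 4-byte char #9 = F1 B2 9C 89.
Offset 29: leading byte 0xCA = 11001010 → 2-byte char #10 = CA 8D.
Leading byte 0xCA = 11001010 matches 110xxxxx → 2-byte sequence.
Byte 1: 0xCA = 11001010, payload 01010 (5 bits).
Byte 2: 0x8D = 10001101 (10xxxxxx ✓), payload 001101.
Concatenate: 01010001101 = 0x28D (11 bits → U+028D).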